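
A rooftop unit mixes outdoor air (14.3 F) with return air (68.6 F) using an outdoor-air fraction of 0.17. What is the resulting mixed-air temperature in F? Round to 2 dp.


T_mix = 0.17*14.3 + 0.83*68.6 = 59.37 F

59.37 F


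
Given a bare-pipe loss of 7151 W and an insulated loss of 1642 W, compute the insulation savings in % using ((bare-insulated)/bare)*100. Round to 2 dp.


Savings = ((7151-1642)/7151)*100 = 77.04 %

77.04 %


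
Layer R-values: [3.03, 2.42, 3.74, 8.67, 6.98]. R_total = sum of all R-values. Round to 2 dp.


R_total = 3.03 + 2.42 + 3.74 + 8.67 + 6.98 = 24.84

24.84


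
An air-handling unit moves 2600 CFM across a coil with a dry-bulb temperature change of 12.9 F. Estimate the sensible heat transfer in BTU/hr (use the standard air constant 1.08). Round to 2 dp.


Q = 1.08 * 2600 * 12.9 = 36223.20 BTU/hr

36223.20 BTU/hr


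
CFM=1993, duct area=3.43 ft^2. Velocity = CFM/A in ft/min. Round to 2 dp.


V = 1993 / 3.43 = 581.05 ft/min

581.05 ft/min


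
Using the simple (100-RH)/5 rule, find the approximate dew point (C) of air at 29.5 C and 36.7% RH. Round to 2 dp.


Td = 29.5 - (100-36.7)/5 = 16.84 C

16.84 C


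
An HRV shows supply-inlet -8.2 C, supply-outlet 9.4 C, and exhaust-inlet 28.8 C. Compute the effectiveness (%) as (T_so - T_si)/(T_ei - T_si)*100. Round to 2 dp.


eff = (9.4-(-8.2))/(28.8-(-8.2))*100 = 47.57 %

47.57 %


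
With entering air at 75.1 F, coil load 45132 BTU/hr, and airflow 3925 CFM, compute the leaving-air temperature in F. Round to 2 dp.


dT = 45132/(1.08*3925) = 10.6469
T_leave = 75.1 - 10.6469 = 64.45 F

64.45 F


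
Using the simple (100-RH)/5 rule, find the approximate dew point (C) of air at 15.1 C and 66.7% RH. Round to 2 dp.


Td = 15.1 - (100-66.7)/5 = 8.44 C

8.44 C


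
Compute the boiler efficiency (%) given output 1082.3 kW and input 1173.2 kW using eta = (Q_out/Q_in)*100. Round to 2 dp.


eta = (1082.3/1173.2)*100 = 92.25 %

92.25 %


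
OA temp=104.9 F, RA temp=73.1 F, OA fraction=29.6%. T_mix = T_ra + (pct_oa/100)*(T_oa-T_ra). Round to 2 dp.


T_mix = 73.1 + (29.6/100)*(104.9-73.1) = 82.51 F

82.51 F


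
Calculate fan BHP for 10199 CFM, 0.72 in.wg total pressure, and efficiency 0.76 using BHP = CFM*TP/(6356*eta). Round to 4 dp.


BHP = 10199 * 0.72 / (6356 * 0.76) = 1.5202 hp

1.5202 hp


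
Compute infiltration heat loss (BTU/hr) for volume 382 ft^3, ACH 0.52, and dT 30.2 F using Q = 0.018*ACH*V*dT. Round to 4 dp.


Q = 0.018 * 0.52 * 382 * 30.2 = 107.9807 BTU/hr

107.9807 BTU/hr


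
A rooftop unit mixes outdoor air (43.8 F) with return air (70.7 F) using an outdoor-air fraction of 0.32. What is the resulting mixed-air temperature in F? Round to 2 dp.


T_mix = 0.32*43.8 + 0.68*70.7 = 62.09 F

62.09 F


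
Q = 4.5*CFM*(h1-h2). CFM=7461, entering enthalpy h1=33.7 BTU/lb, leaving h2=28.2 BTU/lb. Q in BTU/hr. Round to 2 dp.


Q = 4.5 * 7461 * (33.7 - 28.2) = 184659.75 BTU/hr

184659.75 BTU/hr


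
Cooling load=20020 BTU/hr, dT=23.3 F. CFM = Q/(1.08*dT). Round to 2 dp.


CFM = 20020 / (1.08 * 23.3) = 795.58

795.58 CFM


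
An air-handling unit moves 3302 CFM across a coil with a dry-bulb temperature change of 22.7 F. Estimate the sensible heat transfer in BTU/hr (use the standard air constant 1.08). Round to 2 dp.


Q = 1.08 * 3302 * 22.7 = 80951.83 BTU/hr

80951.83 BTU/hr


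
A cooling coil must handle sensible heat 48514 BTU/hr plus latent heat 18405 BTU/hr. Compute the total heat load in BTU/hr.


Qt = 48514 + 18405 = 66919 BTU/hr

66919 BTU/hr


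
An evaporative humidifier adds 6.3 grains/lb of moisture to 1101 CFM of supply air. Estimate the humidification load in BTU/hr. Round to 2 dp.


Q = 0.68 * 1101 * 6.3 = 4716.68 BTU/hr

4716.68 BTU/hr


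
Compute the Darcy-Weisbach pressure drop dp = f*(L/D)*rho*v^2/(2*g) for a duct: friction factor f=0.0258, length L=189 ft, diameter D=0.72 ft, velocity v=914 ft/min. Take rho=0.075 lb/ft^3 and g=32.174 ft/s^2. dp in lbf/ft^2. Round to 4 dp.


v_fps = 914/60 = 15.2333 ft/s
dp = 0.0258*(189/0.72)*0.075*15.2333^2/(2*32.174) = 1.8317 lbf/ft^2

1.8317 lbf/ft^2


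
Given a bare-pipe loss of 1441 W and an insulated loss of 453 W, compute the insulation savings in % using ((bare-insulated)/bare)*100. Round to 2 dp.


Savings = ((1441-453)/1441)*100 = 68.56 %

68.56 %


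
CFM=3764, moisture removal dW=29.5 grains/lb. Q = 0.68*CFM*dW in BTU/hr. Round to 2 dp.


Q = 0.68 * 3764 * 29.5 = 75505.84 BTU/hr

75505.84 BTU/hr


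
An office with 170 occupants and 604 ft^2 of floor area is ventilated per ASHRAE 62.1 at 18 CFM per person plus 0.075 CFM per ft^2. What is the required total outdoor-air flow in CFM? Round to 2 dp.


Total = 170*18 + 604*0.075 = 3105.30 CFM

3105.30 CFM


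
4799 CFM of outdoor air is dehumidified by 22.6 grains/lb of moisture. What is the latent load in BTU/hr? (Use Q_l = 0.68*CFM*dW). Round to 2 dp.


Q = 0.68 * 4799 * 22.6 = 73751.03 BTU/hr

73751.03 BTU/hr


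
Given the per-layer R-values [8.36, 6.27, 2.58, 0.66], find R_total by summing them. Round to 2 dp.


R_total = 8.36 + 6.27 + 2.58 + 0.66 = 17.87

17.87


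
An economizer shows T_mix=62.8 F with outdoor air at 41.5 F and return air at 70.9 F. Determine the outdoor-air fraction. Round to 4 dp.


frac = (62.8 - 70.9) / (41.5 - 70.9) = 0.2755

0.2755


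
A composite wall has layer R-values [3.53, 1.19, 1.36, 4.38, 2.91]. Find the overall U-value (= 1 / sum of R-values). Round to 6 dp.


R_total = 3.53 + 1.19 + 1.36 + 4.38 + 2.91 = 13.37
U = 1/13.37 = 0.074794

0.074794


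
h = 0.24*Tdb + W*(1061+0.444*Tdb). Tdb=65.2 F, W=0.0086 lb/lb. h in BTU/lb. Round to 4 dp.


h = 0.24*65.2 + 0.0086*(1061+0.444*65.2) = 25.0216 BTU/lb

25.0216 BTU/lb


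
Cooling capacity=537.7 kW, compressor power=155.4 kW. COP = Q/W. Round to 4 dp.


COP = 537.7 / 155.4 = 3.4601

3.4601


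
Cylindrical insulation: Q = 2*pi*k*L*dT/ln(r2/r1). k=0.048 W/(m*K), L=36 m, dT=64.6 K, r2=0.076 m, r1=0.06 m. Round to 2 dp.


Q = 2*pi*0.048*36*64.6/ln(0.076/0.06) = 2967.08 W

2967.08 W


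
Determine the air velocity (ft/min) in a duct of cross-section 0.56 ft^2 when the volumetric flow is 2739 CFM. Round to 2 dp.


V = 2739 / 0.56 = 4891.07 ft/min

4891.07 ft/min


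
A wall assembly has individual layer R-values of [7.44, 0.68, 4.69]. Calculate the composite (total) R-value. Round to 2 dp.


R_total = 7.44 + 0.68 + 4.69 = 12.81

12.81


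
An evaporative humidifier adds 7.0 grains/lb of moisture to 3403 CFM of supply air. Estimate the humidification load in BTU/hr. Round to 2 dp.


Q = 0.68 * 3403 * 7.0 = 16198.28 BTU/hr

16198.28 BTU/hr


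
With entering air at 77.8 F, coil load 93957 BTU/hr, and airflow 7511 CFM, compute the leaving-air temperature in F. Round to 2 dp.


dT = 93957/(1.08*7511) = 11.5826
T_leave = 77.8 - 11.5826 = 66.22 F

66.22 F


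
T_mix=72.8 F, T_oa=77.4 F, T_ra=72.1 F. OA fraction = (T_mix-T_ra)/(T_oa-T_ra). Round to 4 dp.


frac = (72.8 - 72.1) / (77.4 - 72.1) = 0.1321

0.1321


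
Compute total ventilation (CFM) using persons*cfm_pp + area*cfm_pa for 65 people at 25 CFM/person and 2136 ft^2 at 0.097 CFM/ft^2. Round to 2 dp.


Total = 65*25 + 2136*0.097 = 1832.19 CFM

1832.19 CFM


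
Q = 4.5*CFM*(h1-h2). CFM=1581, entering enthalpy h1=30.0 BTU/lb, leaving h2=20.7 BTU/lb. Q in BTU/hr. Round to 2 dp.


Q = 4.5 * 1581 * (30.0 - 20.7) = 66164.85 BTU/hr

66164.85 BTU/hr


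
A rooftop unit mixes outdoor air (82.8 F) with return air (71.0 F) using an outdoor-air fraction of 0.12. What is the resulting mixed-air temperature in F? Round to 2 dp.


T_mix = 0.12*82.8 + 0.88*71.0 = 72.42 F

72.42 F


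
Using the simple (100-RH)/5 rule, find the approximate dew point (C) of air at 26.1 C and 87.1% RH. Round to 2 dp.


Td = 26.1 - (100-87.1)/5 = 23.52 C

23.52 C


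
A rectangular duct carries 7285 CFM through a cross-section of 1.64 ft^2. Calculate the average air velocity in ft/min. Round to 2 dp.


V = 7285 / 1.64 = 4442.07 ft/min

4442.07 ft/min


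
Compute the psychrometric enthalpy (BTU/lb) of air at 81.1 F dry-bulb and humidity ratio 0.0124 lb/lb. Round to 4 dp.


h = 0.24*81.1 + 0.0124*(1061+0.444*81.1) = 33.0669 BTU/lb

33.0669 BTU/lb


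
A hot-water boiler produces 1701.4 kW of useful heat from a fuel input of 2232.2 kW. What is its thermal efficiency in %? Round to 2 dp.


eta = (1701.4/2232.2)*100 = 76.22 %

76.22 %


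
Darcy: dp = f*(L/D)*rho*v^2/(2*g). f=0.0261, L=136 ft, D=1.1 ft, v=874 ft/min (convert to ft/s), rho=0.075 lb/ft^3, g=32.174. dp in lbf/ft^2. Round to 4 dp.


v_fps = 874/60 = 14.5667 ft/s
dp = 0.0261*(136/1.1)*0.075*14.5667^2/(2*32.174) = 0.7981 lbf/ft^2

0.7981 lbf/ft^2


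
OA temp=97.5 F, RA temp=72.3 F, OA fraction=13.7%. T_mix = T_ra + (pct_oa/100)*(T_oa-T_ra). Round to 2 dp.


T_mix = 72.3 + (13.7/100)*(97.5-72.3) = 75.75 F

75.75 F


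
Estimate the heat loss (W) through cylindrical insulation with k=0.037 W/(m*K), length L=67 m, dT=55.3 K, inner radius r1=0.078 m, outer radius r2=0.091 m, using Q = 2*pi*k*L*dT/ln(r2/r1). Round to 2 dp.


Q = 2*pi*0.037*67*55.3/ln(0.091/0.078) = 5587.74 W

5587.74 W


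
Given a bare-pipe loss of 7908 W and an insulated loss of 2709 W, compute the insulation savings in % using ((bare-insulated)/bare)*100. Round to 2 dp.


Savings = ((7908-2709)/7908)*100 = 65.74 %

65.74 %


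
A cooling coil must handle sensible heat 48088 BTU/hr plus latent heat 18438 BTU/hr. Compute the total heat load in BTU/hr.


Qt = 48088 + 18438 = 66526 BTU/hr

66526 BTU/hr


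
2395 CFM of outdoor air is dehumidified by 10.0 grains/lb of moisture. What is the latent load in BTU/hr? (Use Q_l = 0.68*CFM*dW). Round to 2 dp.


Q = 0.68 * 2395 * 10.0 = 16286.00 BTU/hr

16286.00 BTU/hr


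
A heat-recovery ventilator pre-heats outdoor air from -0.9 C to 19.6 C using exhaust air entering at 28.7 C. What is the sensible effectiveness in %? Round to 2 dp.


eff = (19.6-(-0.9))/(28.7-(-0.9))*100 = 69.26 %

69.26 %


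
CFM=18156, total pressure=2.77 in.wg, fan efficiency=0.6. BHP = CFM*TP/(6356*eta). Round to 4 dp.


BHP = 18156 * 2.77 / (6356 * 0.6) = 13.1876 hp

13.1876 hp


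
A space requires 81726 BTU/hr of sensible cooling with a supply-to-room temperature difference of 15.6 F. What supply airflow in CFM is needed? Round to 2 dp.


CFM = 81726 / (1.08 * 15.6) = 4850.78

4850.78 CFM


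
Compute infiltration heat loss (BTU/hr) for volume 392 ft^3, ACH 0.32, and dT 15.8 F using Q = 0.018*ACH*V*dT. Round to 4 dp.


Q = 0.018 * 0.32 * 392 * 15.8 = 35.6751 BTU/hr

35.6751 BTU/hr


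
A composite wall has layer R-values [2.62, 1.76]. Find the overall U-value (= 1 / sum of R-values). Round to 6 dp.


R_total = 2.62 + 1.76 = 4.38
U = 1/4.38 = 0.228311

0.228311


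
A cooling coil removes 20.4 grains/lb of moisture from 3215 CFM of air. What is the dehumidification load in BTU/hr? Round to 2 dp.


Q = 0.68 * 3215 * 20.4 = 44598.48 BTU/hr

44598.48 BTU/hr


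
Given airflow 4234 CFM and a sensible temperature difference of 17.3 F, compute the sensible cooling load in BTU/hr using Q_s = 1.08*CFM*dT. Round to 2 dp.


Q = 1.08 * 4234 * 17.3 = 79108.06 BTU/hr

79108.06 BTU/hr


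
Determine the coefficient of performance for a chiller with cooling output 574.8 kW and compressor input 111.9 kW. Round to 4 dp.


COP = 574.8 / 111.9 = 5.1367

5.1367


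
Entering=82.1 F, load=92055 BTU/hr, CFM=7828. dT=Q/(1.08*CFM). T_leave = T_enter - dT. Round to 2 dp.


dT = 92055/(1.08*7828) = 10.8886
T_leave = 82.1 - 10.8886 = 71.21 F

71.21 F


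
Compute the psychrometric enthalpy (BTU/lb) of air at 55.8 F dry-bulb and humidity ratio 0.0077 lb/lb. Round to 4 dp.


h = 0.24*55.8 + 0.0077*(1061+0.444*55.8) = 21.7525 BTU/lb

21.7525 BTU/lb


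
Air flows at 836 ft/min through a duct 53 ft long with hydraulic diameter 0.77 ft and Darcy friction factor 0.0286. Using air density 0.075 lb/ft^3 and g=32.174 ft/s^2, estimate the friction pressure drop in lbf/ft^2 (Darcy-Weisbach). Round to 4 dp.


v_fps = 836/60 = 13.9333 ft/s
dp = 0.0286*(53/0.77)*0.075*13.9333^2/(2*32.174) = 0.4454 lbf/ft^2

0.4454 lbf/ft^2


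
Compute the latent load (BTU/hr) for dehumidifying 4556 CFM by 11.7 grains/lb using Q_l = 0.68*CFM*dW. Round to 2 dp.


Q = 0.68 * 4556 * 11.7 = 36247.54 BTU/hr

36247.54 BTU/hr


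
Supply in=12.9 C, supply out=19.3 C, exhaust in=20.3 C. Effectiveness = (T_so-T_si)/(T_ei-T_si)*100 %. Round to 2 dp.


eff = (19.3-12.9)/(20.3-12.9)*100 = 86.49 %

86.49 %


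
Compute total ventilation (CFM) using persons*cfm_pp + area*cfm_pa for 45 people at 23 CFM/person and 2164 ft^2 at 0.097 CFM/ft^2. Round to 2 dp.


Total = 45*23 + 2164*0.097 = 1244.91 CFM

1244.91 CFM


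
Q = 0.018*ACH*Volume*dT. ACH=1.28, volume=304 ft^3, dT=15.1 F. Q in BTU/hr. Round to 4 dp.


Q = 0.018 * 1.28 * 304 * 15.1 = 105.7628 BTU/hr

105.7628 BTU/hr


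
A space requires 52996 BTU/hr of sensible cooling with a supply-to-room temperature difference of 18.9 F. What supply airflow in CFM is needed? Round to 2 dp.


CFM = 52996 / (1.08 * 18.9) = 2596.32

2596.32 CFM


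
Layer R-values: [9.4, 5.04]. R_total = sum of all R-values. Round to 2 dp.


R_total = 9.4 + 5.04 = 14.44

14.44


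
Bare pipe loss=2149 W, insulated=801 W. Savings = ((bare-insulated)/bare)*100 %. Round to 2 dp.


Savings = ((2149-801)/2149)*100 = 62.73 %

62.73 %


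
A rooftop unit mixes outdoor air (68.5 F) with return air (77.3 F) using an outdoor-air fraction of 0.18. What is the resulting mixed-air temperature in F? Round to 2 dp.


T_mix = 0.18*68.5 + 0.82*77.3 = 75.72 F

75.72 F


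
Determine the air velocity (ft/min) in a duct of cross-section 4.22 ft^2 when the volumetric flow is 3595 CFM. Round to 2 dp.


V = 3595 / 4.22 = 851.90 ft/min

851.90 ft/min


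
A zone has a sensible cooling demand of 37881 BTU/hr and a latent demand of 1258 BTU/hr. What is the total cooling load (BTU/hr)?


Qt = 37881 + 1258 = 39139 BTU/hr

39139 BTU/hr


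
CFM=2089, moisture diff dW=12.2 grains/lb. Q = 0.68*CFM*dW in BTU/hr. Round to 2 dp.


Q = 0.68 * 2089 * 12.2 = 17330.34 BTU/hr

17330.34 BTU/hr


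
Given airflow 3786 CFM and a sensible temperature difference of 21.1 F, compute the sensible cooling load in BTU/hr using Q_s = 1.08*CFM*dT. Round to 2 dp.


Q = 1.08 * 3786 * 21.1 = 86275.37 BTU/hr

86275.37 BTU/hr


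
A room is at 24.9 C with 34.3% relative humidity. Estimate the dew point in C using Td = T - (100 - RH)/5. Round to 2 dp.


Td = 24.9 - (100-34.3)/5 = 11.76 C

11.76 C


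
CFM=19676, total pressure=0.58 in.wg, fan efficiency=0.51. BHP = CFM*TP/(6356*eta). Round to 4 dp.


BHP = 19676 * 0.58 / (6356 * 0.51) = 3.5206 hp

3.5206 hp


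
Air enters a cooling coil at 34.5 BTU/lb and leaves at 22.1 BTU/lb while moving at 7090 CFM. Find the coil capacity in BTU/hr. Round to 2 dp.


Q = 4.5 * 7090 * (34.5 - 22.1) = 395622.00 BTU/hr

395622.00 BTU/hr


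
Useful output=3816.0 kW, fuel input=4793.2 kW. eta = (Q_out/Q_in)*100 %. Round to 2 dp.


eta = (3816.0/4793.2)*100 = 79.61 %

79.61 %


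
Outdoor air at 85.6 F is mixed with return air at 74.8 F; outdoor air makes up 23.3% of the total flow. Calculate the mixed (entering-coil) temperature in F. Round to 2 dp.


T_mix = 74.8 + (23.3/100)*(85.6-74.8) = 77.32 F

77.32 F


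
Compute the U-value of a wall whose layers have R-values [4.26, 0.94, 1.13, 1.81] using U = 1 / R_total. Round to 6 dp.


R_total = 4.26 + 0.94 + 1.13 + 1.81 = 8.14
U = 1/8.14 = 0.122850

0.122850


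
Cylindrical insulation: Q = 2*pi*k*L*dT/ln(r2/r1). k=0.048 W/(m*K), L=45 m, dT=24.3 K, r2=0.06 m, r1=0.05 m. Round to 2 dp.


Q = 2*pi*0.048*45*24.3/ln(0.06/0.05) = 1808.85 W

1808.85 W


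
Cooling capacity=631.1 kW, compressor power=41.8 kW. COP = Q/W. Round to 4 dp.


COP = 631.1 / 41.8 = 15.0981

15.0981


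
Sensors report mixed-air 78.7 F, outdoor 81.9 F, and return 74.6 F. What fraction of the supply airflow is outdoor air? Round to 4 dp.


frac = (78.7 - 74.6) / (81.9 - 74.6) = 0.5616

0.5616


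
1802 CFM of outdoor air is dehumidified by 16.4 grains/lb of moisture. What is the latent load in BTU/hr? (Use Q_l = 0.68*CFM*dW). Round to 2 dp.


Q = 0.68 * 1802 * 16.4 = 20095.90 BTU/hr

20095.90 BTU/hr


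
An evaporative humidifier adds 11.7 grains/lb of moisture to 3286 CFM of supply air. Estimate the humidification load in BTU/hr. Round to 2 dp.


Q = 0.68 * 3286 * 11.7 = 26143.42 BTU/hr

26143.42 BTU/hr


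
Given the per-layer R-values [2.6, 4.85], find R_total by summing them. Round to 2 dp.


R_total = 2.6 + 4.85 = 7.45

7.45


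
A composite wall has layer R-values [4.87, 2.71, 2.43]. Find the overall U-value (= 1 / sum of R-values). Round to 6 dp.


R_total = 4.87 + 2.71 + 2.43 = 10.01
U = 1/10.01 = 0.099900

0.099900


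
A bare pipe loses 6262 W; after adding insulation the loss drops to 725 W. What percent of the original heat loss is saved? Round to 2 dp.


Savings = ((6262-725)/6262)*100 = 88.42 %

88.42 %


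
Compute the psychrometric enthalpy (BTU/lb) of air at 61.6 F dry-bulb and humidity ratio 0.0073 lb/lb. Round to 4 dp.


h = 0.24*61.6 + 0.0073*(1061+0.444*61.6) = 22.7290 BTU/lb

22.7290 BTU/lb


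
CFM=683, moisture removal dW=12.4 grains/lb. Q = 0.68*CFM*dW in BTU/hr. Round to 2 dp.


Q = 0.68 * 683 * 12.4 = 5759.06 BTU/hr

5759.06 BTU/hr


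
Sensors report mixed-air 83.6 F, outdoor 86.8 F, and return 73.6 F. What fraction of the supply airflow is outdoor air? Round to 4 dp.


frac = (83.6 - 73.6) / (86.8 - 73.6) = 0.7576

0.7576


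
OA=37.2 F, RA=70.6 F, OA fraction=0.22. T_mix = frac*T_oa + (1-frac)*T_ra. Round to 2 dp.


T_mix = 0.22*37.2 + 0.78*70.6 = 63.25 F

63.25 F


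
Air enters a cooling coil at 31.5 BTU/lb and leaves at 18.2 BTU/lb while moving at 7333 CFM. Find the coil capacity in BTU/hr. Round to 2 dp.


Q = 4.5 * 7333 * (31.5 - 18.2) = 438880.05 BTU/hr

438880.05 BTU/hr


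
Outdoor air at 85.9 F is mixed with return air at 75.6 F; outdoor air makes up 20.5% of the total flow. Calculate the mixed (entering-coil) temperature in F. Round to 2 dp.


T_mix = 75.6 + (20.5/100)*(85.9-75.6) = 77.71 F

77.71 F


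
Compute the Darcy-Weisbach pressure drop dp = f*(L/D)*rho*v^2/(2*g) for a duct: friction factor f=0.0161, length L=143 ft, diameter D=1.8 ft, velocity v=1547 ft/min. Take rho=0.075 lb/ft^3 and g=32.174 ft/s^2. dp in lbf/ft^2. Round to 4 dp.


v_fps = 1547/60 = 25.7833 ft/s
dp = 0.0161*(143/1.8)*0.075*25.7833^2/(2*32.174) = 0.9910 lbf/ft^2

0.9910 lbf/ft^2


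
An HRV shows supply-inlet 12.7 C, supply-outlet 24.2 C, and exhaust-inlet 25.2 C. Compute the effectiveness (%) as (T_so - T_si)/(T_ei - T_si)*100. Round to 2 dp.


eff = (24.2-12.7)/(25.2-12.7)*100 = 92.00 %

92.00 %


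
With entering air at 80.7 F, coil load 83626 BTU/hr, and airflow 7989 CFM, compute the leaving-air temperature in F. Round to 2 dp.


dT = 83626/(1.08*7989) = 9.6923
T_leave = 80.7 - 9.6923 = 71.01 F

71.01 F


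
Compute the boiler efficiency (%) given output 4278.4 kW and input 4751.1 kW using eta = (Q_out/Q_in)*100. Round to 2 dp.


eta = (4278.4/4751.1)*100 = 90.05 %

90.05 %


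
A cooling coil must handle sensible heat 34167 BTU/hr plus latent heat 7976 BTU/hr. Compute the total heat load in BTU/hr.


Qt = 34167 + 7976 = 42143 BTU/hr

42143 BTU/hr


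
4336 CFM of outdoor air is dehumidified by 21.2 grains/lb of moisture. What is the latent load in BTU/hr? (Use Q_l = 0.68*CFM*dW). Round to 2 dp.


Q = 0.68 * 4336 * 21.2 = 62507.78 BTU/hr

62507.78 BTU/hr


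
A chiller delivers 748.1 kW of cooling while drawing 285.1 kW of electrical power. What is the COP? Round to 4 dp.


COP = 748.1 / 285.1 = 2.6240

2.6240


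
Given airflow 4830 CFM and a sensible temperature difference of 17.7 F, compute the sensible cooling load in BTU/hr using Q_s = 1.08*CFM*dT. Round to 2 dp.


Q = 1.08 * 4830 * 17.7 = 92330.28 BTU/hr

92330.28 BTU/hr


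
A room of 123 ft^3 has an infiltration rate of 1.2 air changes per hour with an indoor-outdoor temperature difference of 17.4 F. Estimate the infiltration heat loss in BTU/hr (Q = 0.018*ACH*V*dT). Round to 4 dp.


Q = 0.018 * 1.2 * 123 * 17.4 = 46.2283 BTU/hr

46.2283 BTU/hr


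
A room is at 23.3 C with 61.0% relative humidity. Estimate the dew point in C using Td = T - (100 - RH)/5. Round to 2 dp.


Td = 23.3 - (100-61.0)/5 = 15.50 C

15.50 C


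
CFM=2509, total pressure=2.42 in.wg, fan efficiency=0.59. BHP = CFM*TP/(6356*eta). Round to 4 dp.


BHP = 2509 * 2.42 / (6356 * 0.59) = 1.6191 hp

1.6191 hp


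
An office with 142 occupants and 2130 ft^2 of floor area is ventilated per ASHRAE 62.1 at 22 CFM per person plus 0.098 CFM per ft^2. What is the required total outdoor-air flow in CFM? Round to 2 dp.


Total = 142*22 + 2130*0.098 = 3332.74 CFM

3332.74 CFM


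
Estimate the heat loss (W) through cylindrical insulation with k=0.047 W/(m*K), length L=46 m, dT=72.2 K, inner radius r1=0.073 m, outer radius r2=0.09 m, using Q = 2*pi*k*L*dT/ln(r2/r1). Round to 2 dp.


Q = 2*pi*0.047*46*72.2/ln(0.09/0.073) = 4684.89 W

4684.89 W


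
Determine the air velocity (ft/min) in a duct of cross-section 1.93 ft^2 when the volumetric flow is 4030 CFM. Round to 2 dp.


V = 4030 / 1.93 = 2088.08 ft/min

2088.08 ft/min


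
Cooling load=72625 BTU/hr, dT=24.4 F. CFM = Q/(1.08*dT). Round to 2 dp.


CFM = 72625 / (1.08 * 24.4) = 2755.96

2755.96 CFM


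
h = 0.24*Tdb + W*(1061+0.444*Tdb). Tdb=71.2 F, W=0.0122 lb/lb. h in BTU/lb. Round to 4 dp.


h = 0.24*71.2 + 0.0122*(1061+0.444*71.2) = 30.4179 BTU/lb

30.4179 BTU/lb


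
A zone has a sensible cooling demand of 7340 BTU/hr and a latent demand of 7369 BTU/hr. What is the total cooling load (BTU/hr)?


Qt = 7340 + 7369 = 14709 BTU/hr

14709 BTU/hr


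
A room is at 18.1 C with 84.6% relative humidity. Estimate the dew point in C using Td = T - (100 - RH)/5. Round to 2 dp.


Td = 18.1 - (100-84.6)/5 = 15.02 C

15.02 C


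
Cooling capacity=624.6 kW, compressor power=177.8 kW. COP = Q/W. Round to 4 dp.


COP = 624.6 / 177.8 = 3.5129

3.5129


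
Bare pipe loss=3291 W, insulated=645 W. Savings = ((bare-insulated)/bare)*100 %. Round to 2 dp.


Savings = ((3291-645)/3291)*100 = 80.40 %

80.40 %


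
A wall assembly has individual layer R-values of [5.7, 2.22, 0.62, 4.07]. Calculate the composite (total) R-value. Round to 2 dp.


R_total = 5.7 + 2.22 + 0.62 + 4.07 = 12.61

12.61


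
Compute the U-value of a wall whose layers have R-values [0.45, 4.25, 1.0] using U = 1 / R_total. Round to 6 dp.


R_total = 0.45 + 4.25 + 1.0 = 5.70
U = 1/5.70 = 0.175439

0.175439


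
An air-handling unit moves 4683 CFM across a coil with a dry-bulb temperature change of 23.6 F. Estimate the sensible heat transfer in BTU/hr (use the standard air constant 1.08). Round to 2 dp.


Q = 1.08 * 4683 * 23.6 = 119360.30 BTU/hr

119360.30 BTU/hr


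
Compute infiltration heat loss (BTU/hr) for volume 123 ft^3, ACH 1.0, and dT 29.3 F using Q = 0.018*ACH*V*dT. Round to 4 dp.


Q = 0.018 * 1.0 * 123 * 29.3 = 64.8702 BTU/hr

64.8702 BTU/hr


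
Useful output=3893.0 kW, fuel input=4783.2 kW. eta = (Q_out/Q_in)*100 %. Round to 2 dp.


eta = (3893.0/4783.2)*100 = 81.39 %

81.39 %


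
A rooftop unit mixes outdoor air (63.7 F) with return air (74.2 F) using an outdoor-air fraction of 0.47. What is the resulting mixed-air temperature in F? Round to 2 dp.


T_mix = 0.47*63.7 + 0.53*74.2 = 69.27 F

69.27 F


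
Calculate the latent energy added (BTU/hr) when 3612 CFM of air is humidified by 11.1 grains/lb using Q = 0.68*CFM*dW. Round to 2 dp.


Q = 0.68 * 3612 * 11.1 = 27263.38 BTU/hr

27263.38 BTU/hr


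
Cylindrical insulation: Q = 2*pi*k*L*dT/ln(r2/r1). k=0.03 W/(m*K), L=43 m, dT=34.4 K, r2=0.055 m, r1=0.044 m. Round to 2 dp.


Q = 2*pi*0.03*43*34.4/ln(0.055/0.044) = 1249.52 W

1249.52 W


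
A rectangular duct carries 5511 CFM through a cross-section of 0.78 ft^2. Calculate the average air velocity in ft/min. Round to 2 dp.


V = 5511 / 0.78 = 7065.38 ft/min

7065.38 ft/min


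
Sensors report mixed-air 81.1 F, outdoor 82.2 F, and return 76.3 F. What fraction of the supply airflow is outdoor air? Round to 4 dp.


frac = (81.1 - 76.3) / (82.2 - 76.3) = 0.8136

0.8136


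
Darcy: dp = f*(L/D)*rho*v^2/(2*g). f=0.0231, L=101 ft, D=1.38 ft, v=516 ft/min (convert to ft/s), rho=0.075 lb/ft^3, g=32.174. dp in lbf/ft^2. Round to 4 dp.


v_fps = 516/60 = 8.6 ft/s
dp = 0.0231*(101/1.38)*0.075*8.6^2/(2*32.174) = 0.1457 lbf/ft^2

0.1457 lbf/ft^2


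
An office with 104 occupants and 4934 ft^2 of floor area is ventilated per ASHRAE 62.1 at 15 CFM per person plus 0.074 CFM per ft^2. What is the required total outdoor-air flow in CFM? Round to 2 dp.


Total = 104*15 + 4934*0.074 = 1925.12 CFM

1925.12 CFM


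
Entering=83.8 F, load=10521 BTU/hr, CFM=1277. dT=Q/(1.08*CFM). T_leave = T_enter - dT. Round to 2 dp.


dT = 10521/(1.08*1277) = 7.6286
T_leave = 83.8 - 7.6286 = 76.17 F

76.17 F


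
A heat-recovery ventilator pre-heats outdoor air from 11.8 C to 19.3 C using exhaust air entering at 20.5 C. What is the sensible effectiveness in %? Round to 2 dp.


eff = (19.3-11.8)/(20.5-11.8)*100 = 86.21 %

86.21 %


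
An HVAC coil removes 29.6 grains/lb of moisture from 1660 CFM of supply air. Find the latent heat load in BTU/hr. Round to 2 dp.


Q = 0.68 * 1660 * 29.6 = 33412.48 BTU/hr

33412.48 BTU/hr


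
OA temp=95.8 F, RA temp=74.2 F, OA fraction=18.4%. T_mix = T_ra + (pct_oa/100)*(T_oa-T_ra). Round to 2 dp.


T_mix = 74.2 + (18.4/100)*(95.8-74.2) = 78.17 F

78.17 F


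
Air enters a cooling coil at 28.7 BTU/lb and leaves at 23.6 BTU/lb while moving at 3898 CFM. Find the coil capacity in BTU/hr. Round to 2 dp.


Q = 4.5 * 3898 * (28.7 - 23.6) = 89459.10 BTU/hr

89459.10 BTU/hr


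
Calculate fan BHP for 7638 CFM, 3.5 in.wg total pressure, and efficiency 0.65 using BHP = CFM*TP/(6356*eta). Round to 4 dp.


BHP = 7638 * 3.5 / (6356 * 0.65) = 6.4707 hp

6.4707 hp


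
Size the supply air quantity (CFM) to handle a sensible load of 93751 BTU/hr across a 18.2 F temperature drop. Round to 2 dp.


CFM = 93751 / (1.08 * 18.2) = 4769.59

4769.59 CFM


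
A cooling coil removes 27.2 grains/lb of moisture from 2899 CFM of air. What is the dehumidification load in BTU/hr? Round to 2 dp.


Q = 0.68 * 2899 * 27.2 = 53619.90 BTU/hr

53619.90 BTU/hr


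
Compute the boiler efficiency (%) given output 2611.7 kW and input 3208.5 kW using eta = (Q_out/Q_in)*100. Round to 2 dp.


eta = (2611.7/3208.5)*100 = 81.40 %

81.40 %


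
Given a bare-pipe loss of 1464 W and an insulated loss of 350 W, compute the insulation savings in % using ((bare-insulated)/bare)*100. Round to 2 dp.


Savings = ((1464-350)/1464)*100 = 76.09 %

76.09 %


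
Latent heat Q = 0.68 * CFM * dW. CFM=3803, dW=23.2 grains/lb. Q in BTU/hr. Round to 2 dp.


Q = 0.68 * 3803 * 23.2 = 59996.13 BTU/hr

59996.13 BTU/hr


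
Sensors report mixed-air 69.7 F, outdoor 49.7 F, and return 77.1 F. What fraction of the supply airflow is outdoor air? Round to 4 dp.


frac = (69.7 - 77.1) / (49.7 - 77.1) = 0.2701

0.2701


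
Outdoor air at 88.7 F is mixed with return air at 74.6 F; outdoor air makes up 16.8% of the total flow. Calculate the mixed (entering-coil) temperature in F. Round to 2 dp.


T_mix = 74.6 + (16.8/100)*(88.7-74.6) = 76.97 F

76.97 F


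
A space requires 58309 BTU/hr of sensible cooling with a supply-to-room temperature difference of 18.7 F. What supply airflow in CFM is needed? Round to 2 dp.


CFM = 58309 / (1.08 * 18.7) = 2887.16

2887.16 CFM


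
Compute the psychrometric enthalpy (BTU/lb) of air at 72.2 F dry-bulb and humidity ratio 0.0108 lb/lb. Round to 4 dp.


h = 0.24*72.2 + 0.0108*(1061+0.444*72.2) = 29.1330 BTU/lb

29.1330 BTU/lb


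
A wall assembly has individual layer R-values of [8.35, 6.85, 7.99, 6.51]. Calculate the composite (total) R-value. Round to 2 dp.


R_total = 8.35 + 6.85 + 7.99 + 6.51 = 29.70

29.70


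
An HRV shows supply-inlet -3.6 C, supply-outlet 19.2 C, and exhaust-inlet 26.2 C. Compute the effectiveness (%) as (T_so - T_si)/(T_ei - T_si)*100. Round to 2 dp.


eff = (19.2-(-3.6))/(26.2-(-3.6))*100 = 76.51 %

76.51 %


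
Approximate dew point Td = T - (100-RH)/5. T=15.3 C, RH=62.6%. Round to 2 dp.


Td = 15.3 - (100-62.6)/5 = 7.82 C

7.82 C


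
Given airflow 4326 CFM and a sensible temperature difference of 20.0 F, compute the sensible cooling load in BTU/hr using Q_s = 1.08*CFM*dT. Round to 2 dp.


Q = 1.08 * 4326 * 20.0 = 93441.60 BTU/hr

93441.60 BTU/hr


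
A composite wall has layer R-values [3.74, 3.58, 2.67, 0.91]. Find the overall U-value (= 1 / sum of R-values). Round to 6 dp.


R_total = 3.74 + 3.58 + 2.67 + 0.91 = 10.90
U = 1/10.90 = 0.091743

0.091743


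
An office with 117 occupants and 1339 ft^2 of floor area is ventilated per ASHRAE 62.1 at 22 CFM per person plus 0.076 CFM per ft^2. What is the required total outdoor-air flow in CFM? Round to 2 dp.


Total = 117*22 + 1339*0.076 = 2675.76 CFM

2675.76 CFM


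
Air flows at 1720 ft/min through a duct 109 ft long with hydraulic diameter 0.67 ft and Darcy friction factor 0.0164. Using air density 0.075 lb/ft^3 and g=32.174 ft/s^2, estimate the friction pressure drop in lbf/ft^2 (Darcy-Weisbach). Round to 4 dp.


v_fps = 1720/60 = 28.6667 ft/s
dp = 0.0164*(109/0.67)*0.075*28.6667^2/(2*32.174) = 2.5555 lbf/ft^2

2.5555 lbf/ft^2


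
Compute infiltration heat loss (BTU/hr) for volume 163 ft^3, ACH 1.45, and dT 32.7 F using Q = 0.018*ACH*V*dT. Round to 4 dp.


Q = 0.018 * 1.45 * 163 * 32.7 = 139.1156 BTU/hr

139.1156 BTU/hr


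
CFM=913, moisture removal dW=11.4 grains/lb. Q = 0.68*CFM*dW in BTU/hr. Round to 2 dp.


Q = 0.68 * 913 * 11.4 = 7077.58 BTU/hr

7077.58 BTU/hr


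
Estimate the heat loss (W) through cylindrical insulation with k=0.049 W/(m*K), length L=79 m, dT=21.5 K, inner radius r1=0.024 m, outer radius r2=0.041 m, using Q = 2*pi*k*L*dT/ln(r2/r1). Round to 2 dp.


Q = 2*pi*0.049*79*21.5/ln(0.041/0.024) = 976.49 W

976.49 W


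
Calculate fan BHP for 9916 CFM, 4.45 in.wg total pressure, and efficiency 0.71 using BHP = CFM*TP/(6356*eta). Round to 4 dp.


BHP = 9916 * 4.45 / (6356 * 0.71) = 9.7781 hp

9.7781 hp


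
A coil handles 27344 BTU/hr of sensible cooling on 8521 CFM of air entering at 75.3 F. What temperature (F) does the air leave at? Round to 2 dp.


dT = 27344/(1.08*8521) = 2.9713
T_leave = 75.3 - 2.9713 = 72.33 F

72.33 F


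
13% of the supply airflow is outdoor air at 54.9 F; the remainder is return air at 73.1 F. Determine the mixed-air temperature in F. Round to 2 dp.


T_mix = 0.13*54.9 + 0.87*73.1 = 70.73 F

70.73 F


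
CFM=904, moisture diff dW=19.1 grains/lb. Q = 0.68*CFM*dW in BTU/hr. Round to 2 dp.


Q = 0.68 * 904 * 19.1 = 11741.15 BTU/hr

11741.15 BTU/hr


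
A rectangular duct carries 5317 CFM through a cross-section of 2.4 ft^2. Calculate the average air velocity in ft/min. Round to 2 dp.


V = 5317 / 2.4 = 2215.42 ft/min

2215.42 ft/min


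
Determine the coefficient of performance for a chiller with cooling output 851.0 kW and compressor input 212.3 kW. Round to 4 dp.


COP = 851.0 / 212.3 = 4.0085

4.0085


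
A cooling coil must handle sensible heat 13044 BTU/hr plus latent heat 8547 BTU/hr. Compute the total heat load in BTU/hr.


Qt = 13044 + 8547 = 21591 BTU/hr

21591 BTU/hr


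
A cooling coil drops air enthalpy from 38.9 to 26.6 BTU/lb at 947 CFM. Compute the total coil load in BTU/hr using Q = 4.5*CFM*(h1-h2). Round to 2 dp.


Q = 4.5 * 947 * (38.9 - 26.6) = 52416.45 BTU/hr

52416.45 BTU/hr


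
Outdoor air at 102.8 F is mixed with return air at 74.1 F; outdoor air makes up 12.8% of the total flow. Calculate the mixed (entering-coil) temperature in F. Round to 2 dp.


T_mix = 74.1 + (12.8/100)*(102.8-74.1) = 77.77 F

77.77 F


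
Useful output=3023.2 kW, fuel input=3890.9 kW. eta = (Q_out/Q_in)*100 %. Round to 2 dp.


eta = (3023.2/3890.9)*100 = 77.70 %

77.70 %


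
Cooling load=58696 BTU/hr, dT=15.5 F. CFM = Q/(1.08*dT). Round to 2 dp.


CFM = 58696 / (1.08 * 15.5) = 3506.33

3506.33 CFM


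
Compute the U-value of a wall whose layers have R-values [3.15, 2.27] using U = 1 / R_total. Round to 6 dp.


R_total = 3.15 + 2.27 = 5.42
U = 1/5.42 = 0.184502

0.184502


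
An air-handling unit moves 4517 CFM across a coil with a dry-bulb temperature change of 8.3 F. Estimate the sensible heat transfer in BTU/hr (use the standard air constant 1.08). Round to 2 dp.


Q = 1.08 * 4517 * 8.3 = 40490.39 BTU/hr

40490.39 BTU/hr


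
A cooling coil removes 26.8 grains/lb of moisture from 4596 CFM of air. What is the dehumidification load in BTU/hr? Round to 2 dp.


Q = 0.68 * 4596 * 26.8 = 83757.50 BTU/hr

83757.50 BTU/hr


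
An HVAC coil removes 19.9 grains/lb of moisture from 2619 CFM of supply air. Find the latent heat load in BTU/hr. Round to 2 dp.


Q = 0.68 * 2619 * 19.9 = 35440.31 BTU/hr

35440.31 BTU/hr


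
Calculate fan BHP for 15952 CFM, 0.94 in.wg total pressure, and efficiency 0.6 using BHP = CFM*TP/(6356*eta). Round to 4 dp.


BHP = 15952 * 0.94 / (6356 * 0.6) = 3.9319 hp

3.9319 hp


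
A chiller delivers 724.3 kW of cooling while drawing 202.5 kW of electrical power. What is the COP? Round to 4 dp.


COP = 724.3 / 202.5 = 3.5768

3.5768


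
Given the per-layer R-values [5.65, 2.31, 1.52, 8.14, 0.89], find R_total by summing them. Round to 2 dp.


R_total = 5.65 + 2.31 + 1.52 + 8.14 + 0.89 = 18.51

18.51


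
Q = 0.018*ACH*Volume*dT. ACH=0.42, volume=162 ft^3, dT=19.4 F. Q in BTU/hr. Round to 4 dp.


Q = 0.018 * 0.42 * 162 * 19.4 = 23.7596 BTU/hr

23.7596 BTU/hr


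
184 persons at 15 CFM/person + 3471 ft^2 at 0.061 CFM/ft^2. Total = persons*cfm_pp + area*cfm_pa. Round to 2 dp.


Total = 184*15 + 3471*0.061 = 2971.73 CFM

2971.73 CFM


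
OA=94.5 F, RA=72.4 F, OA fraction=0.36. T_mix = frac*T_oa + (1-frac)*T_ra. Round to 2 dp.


T_mix = 0.36*94.5 + 0.64*72.4 = 80.36 F

80.36 F


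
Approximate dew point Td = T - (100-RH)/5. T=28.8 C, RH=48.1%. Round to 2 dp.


Td = 28.8 - (100-48.1)/5 = 18.42 C

18.42 C


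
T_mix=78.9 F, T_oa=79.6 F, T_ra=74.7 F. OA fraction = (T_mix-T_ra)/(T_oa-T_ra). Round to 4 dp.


frac = (78.9 - 74.7) / (79.6 - 74.7) = 0.8571

0.8571


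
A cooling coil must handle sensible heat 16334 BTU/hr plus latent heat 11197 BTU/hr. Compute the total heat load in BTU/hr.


Qt = 16334 + 11197 = 27531 BTU/hr

27531 BTU/hr


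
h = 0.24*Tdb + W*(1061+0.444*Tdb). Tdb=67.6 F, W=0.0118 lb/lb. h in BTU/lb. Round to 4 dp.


h = 0.24*67.6 + 0.0118*(1061+0.444*67.6) = 29.0980 BTU/lb

29.0980 BTU/lb


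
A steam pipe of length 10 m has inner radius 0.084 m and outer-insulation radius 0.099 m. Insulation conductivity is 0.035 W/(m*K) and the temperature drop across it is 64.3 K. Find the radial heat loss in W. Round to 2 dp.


Q = 2*pi*0.035*10*64.3/ln(0.099/0.084) = 860.62 W

860.62 W


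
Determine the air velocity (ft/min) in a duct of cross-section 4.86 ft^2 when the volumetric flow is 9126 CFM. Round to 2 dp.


V = 9126 / 4.86 = 1877.78 ft/min

1877.78 ft/min


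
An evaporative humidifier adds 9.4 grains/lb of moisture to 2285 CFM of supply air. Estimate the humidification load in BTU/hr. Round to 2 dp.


Q = 0.68 * 2285 * 9.4 = 14605.72 BTU/hr

14605.72 BTU/hr


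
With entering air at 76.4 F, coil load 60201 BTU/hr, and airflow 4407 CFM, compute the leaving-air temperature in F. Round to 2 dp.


dT = 60201/(1.08*4407) = 12.6484
T_leave = 76.4 - 12.6484 = 63.75 F

63.75 F


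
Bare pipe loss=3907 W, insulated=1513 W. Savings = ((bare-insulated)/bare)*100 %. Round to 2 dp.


Savings = ((3907-1513)/3907)*100 = 61.27 %

61.27 %


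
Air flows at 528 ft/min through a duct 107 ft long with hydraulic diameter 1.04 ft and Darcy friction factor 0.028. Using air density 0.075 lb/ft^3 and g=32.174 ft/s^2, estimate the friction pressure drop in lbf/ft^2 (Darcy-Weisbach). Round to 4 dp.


v_fps = 528/60 = 8.8 ft/s
dp = 0.028*(107/1.04)*0.075*8.8^2/(2*32.174) = 0.2600 lbf/ft^2

0.2600 lbf/ft^2


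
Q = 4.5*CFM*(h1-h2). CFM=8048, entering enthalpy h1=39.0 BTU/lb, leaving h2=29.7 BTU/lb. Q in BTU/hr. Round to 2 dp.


Q = 4.5 * 8048 * (39.0 - 29.7) = 336808.80 BTU/hr

336808.80 BTU/hr


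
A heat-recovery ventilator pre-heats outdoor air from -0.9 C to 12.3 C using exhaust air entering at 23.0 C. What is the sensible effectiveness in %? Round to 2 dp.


eff = (12.3-(-0.9))/(23.0-(-0.9))*100 = 55.23 %

55.23 %


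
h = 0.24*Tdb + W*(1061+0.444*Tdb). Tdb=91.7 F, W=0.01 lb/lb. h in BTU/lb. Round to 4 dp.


h = 0.24*91.7 + 0.01*(1061+0.444*91.7) = 33.0251 BTU/lb

33.0251 BTU/lb


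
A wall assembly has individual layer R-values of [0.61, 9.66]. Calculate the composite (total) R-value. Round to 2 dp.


R_total = 0.61 + 9.66 = 10.27

10.27


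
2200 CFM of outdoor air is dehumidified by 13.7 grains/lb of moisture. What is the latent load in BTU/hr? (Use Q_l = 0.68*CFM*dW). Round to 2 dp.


Q = 0.68 * 2200 * 13.7 = 20495.20 BTU/hr

20495.20 BTU/hr


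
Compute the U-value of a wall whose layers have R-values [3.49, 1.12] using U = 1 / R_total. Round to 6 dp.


R_total = 3.49 + 1.12 = 4.61
U = 1/4.61 = 0.216920

0.216920


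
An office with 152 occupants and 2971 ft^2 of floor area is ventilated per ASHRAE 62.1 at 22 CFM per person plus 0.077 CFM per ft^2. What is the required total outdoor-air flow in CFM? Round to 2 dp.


Total = 152*22 + 2971*0.077 = 3572.77 CFM

3572.77 CFM


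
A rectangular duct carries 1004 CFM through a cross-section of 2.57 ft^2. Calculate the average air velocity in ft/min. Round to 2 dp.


V = 1004 / 2.57 = 390.66 ft/min

390.66 ft/min


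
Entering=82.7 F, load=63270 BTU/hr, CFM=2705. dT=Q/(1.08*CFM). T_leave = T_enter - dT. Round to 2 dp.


dT = 63270/(1.08*2705) = 21.6574
T_leave = 82.7 - 21.6574 = 61.04 F

61.04 F


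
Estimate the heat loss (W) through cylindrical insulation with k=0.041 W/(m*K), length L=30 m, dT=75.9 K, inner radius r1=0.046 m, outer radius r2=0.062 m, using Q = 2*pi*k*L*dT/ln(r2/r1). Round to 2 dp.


Q = 2*pi*0.041*30*75.9/ln(0.062/0.046) = 1965.14 W

1965.14 W


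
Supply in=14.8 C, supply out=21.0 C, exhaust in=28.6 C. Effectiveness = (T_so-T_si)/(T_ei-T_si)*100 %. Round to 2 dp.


eff = (21.0-14.8)/(28.6-14.8)*100 = 44.93 %

44.93 %


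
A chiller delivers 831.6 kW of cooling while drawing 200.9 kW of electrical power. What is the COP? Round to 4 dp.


COP = 831.6 / 200.9 = 4.1394

4.1394


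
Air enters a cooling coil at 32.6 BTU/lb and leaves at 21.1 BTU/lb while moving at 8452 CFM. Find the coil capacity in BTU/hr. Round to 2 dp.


Q = 4.5 * 8452 * (32.6 - 21.1) = 437391.00 BTU/hr

437391.00 BTU/hr


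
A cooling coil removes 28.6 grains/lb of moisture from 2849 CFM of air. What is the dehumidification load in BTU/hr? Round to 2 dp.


Q = 0.68 * 2849 * 28.6 = 55407.35 BTU/hr

55407.35 BTU/hr


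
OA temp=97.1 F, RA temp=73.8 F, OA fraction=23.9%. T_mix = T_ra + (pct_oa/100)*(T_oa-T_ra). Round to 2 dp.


T_mix = 73.8 + (23.9/100)*(97.1-73.8) = 79.37 F

79.37 F


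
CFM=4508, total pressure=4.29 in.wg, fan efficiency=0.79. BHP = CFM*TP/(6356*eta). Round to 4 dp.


BHP = 4508 * 4.29 / (6356 * 0.79) = 3.8515 hp

3.8515 hp
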